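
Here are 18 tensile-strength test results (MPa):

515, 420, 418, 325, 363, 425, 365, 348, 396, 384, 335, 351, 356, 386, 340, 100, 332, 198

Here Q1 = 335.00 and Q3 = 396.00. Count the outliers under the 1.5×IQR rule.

3

IQR = 61.00; fences at 335.00 − 91.50 = 243.50 and 396.00 + 91.50 = 487.50.
Outside the cutoffs: 100, 198, 515.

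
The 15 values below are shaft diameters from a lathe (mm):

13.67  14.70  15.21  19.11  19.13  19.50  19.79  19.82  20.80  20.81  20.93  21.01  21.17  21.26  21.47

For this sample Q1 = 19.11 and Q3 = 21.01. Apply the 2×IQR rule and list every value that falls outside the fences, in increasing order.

13.67, 14.70, 15.21

IQR = Q3 − Q1 = 21.01 − 19.11 = 1.90.
Lower fence = Q1 − 2·IQR = 19.11 − 3.80 = 15.31.
Upper fence = Q3 + 2·IQR = 21.01 + 3.80 = 24.81.
13.67 < 15.31 → outlier.
14.70 < 15.31 → outlier.
15.21 < 15.31 → outlier.
All remaining values lie within [15.31, 24.81].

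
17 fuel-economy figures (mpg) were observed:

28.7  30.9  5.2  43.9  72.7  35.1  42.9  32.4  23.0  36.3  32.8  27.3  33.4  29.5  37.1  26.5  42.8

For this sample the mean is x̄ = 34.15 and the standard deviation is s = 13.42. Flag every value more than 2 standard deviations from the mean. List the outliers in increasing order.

5.2, 72.7

Cutoffs at x̄ ± 2s: 34.15 ± 2·13.42 = [7.31, 60.99].
5.2: z = -2.16, |z| > 2 → outlier.
72.7: z = 2.87, |z| > 2 → outlier.
Every other value lies within [7.31, 60.99].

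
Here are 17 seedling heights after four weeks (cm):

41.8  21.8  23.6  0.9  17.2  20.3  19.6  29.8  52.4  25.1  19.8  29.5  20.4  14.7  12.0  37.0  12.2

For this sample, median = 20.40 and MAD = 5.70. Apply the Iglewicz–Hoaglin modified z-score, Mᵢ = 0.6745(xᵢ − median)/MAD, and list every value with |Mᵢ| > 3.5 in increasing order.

|Mᵢ| > 3.5 ⇔ |xᵢ − 20.40| > 3.5·5.70/0.6745 = 29.58.
So outliers lie outside [-9.18, 49.98].
52.4: M = 3.79 → outlier.

52.4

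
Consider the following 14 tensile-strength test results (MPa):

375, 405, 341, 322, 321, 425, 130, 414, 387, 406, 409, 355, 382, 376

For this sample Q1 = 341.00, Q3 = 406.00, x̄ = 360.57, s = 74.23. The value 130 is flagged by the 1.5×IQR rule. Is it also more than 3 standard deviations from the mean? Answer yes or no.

z = (130 − 360.57) / 74.23 = -3.11.
|z| = 3.11 > 3.

yes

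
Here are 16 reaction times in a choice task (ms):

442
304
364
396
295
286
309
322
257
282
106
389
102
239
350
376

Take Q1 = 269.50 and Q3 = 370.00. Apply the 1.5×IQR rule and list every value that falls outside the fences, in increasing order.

IQR = Q3 − Q1 = 370.00 − 269.50 = 100.50.
Lower fence = Q1 − 1.5·IQR = 269.50 − 150.75 = 118.75.
Upper fence = Q3 + 1.5·IQR = 370.00 + 150.75 = 520.75.
102 < 118.75 → outlier.
106 < 118.75 → outlier.
All remaining values lie within [118.75, 520.75].

102, 106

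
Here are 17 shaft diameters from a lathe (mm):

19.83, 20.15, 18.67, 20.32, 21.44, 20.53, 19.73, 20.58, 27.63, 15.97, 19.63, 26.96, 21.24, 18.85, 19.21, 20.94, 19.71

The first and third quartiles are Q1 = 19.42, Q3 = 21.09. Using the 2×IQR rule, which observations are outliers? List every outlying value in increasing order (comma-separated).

IQR = Q3 − Q1 = 21.09 − 19.42 = 1.67.
Lower fence = Q1 − 2·IQR = 19.42 − 3.34 = 16.08.
Upper fence = Q3 + 2·IQR = 21.09 + 3.34 = 24.43.
15.97 < 16.08 → outlier.
26.96 > 24.43 → outlier.
27.63 > 24.43 → outlier.
All remaining values lie within [16.08, 24.43].

15.97, 26.96, 27.63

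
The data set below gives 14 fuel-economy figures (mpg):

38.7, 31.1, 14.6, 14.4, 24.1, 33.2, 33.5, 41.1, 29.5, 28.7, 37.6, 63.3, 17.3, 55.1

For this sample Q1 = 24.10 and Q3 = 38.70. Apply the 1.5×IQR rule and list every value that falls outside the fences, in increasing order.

63.3

IQR = Q3 − Q1 = 38.70 − 24.10 = 14.60.
Lower fence = Q1 − 1.5·IQR = 24.10 − 21.90 = 2.20.
Upper fence = Q3 + 1.5·IQR = 38.70 + 21.90 = 60.60.
63.3 > 60.60 → outlier.
All remaining values lie within [2.20, 60.60].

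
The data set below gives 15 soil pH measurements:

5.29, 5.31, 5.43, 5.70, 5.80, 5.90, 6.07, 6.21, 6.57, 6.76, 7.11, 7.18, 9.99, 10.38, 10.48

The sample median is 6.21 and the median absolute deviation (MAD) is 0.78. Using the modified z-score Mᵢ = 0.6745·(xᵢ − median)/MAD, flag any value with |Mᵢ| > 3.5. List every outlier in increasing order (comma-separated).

|Mᵢ| > 3.5 ⇔ |xᵢ − 6.21| > 3.5·0.78/0.6745 = 4.05.
So outliers lie outside [2.16, 10.26].
10.38: M = 3.61 → outlier.
10.48: M = 3.69 → outlier.

10.38, 10.48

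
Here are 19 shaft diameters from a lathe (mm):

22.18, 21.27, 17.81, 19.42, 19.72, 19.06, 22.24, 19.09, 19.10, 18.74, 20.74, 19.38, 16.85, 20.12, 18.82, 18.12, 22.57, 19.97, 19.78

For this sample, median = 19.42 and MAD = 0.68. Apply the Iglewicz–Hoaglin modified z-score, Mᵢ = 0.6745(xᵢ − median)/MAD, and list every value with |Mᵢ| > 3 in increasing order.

|Mᵢ| > 3 ⇔ |xᵢ − 19.42| > 3·0.68/0.6745 = 3.02.
So outliers lie outside [16.40, 22.44].
22.57: M = 3.12 → outlier.

22.57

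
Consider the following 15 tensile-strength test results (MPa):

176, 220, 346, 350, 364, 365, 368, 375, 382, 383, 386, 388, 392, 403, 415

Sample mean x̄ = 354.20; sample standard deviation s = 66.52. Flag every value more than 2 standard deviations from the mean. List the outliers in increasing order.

Cutoffs at x̄ ± 2s: 354.20 ± 2·66.52 = [221.16, 487.24].
176: z = -2.68, |z| > 2 → outlier.
220: z = -2.02, |z| > 2 → outlier.
Every other value lies within [221.16, 487.24].

176, 220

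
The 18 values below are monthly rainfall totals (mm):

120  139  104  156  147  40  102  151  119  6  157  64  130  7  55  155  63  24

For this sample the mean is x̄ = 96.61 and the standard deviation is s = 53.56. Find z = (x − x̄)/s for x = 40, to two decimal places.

-1.06

z = (40 − 96.61) / 53.56 = -1.06.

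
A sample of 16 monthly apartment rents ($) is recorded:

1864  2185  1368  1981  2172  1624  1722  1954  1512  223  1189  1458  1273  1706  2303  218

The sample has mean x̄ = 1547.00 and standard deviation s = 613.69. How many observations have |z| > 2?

Cutoffs: x̄ ± 2s = [319.62, 2774.38].
Outside the cutoffs: 218, 223.

2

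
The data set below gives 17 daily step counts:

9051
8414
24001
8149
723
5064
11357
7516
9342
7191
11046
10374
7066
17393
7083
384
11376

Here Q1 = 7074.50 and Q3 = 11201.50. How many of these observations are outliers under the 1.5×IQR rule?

4

IQR = 4127.00; fences at 7074.50 − 6190.50 = 884.00 and 11201.50 + 6190.50 = 17392.00.
Outside the cutoffs: 384, 723, 17393, 24001.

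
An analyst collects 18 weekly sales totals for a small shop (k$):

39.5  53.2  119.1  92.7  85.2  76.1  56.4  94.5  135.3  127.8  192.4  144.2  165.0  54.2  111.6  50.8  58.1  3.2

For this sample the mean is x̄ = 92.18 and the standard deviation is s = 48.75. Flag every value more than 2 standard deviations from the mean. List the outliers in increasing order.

Cutoffs at x̄ ± 2s: 92.18 ± 2·48.75 = [-5.32, 189.68].
192.4: z = 2.06, |z| > 2 → outlier.
Every other value lies within [-5.32, 189.68].

192.4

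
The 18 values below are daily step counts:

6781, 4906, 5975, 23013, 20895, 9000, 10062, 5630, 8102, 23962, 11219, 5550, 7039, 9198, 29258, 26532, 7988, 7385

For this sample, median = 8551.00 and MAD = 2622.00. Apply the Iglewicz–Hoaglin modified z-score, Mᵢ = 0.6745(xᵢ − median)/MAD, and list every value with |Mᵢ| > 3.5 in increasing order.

|Mᵢ| > 3.5 ⇔ |xᵢ − 8551.00| > 3.5·2622.00/0.6745 = 13605.63.
So outliers lie outside [-5054.63, 22156.63].
23013: M = 3.72 → outlier.
23962: M = 3.96 → outlier.
26532: M = 4.63 → outlier.
29258: M = 5.33 → outlier.

23013, 23962, 26532, 29258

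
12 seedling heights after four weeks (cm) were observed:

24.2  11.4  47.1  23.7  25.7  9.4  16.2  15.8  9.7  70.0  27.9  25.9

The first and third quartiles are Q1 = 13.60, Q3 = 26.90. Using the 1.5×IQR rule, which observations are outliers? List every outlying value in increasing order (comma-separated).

IQR = Q3 − Q1 = 26.90 − 13.60 = 13.30.
Lower fence = Q1 − 1.5·IQR = 13.60 − 19.95 = -6.35.
Upper fence = Q3 + 1.5·IQR = 26.90 + 19.95 = 46.85.
47.1 > 46.85 → outlier.
70.0 > 46.85 → outlier.
All remaining values lie within [-6.35, 46.85].

47.1, 70.0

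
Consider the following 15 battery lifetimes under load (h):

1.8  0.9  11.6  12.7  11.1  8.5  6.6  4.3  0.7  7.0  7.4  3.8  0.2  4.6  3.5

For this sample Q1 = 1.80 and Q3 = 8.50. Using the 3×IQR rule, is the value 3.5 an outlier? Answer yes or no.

IQR = Q3 − Q1 = 8.50 − 1.80 = 6.70.
Lower fence = Q1 − 3·IQR = 1.80 − 20.10 = -18.30.
Upper fence = Q3 + 3·IQR = 8.50 + 20.10 = 28.60.
3.5 lies within [-18.30, 28.60].

no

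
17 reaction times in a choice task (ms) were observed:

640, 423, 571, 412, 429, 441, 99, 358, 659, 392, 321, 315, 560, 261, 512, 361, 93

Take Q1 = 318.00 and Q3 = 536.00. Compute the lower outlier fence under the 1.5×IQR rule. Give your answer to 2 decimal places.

IQR = Q3 − Q1 = 536.00 − 318.00 = 218.00.
Lower fence = Q1 − 1.5·IQR = 318.00 − 327.00 = -9.00.
Upper fence = Q3 + 1.5·IQR = 536.00 + 327.00 = 863.00.

-9.00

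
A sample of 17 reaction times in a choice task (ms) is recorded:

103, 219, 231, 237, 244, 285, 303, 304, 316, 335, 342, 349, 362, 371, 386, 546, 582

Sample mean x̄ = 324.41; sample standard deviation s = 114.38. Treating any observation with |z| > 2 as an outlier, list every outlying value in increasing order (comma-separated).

582

Cutoffs at x̄ ± 2s: 324.41 ± 2·114.38 = [95.65, 553.17].
582: z = 2.25, |z| > 2 → outlier.
Every other value lies within [95.65, 553.17].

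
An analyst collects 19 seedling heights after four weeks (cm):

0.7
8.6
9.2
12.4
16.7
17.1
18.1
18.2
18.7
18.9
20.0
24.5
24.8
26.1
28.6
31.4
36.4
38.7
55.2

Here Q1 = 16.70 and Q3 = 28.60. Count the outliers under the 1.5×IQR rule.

1

IQR = 11.90; fences at 16.70 − 17.85 = -1.15 and 28.60 + 17.85 = 46.45.
Outside the cutoffs: 55.2.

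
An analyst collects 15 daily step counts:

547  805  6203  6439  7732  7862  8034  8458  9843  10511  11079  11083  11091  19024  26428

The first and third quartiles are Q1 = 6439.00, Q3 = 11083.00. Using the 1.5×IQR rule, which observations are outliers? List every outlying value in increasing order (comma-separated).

19024, 26428

IQR = Q3 − Q1 = 11083.00 − 6439.00 = 4644.00.
Lower fence = Q1 − 1.5·IQR = 6439.00 − 6966.00 = -527.00.
Upper fence = Q3 + 1.5·IQR = 11083.00 + 6966.00 = 18049.00.
19024 > 18049.00 → outlier.
26428 > 18049.00 → outlier.
All remaining values lie within [-527.00, 18049.00].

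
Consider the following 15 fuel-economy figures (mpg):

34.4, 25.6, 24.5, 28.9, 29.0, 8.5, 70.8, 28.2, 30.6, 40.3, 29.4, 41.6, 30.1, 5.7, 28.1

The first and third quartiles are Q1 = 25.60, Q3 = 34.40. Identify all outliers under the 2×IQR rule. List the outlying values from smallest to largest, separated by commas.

5.7, 70.8

IQR = Q3 − Q1 = 34.40 − 25.60 = 8.80.
Lower fence = Q1 − 2·IQR = 25.60 − 17.60 = 8.00.
Upper fence = Q3 + 2·IQR = 34.40 + 17.60 = 52.00.
5.7 < 8.00 → outlier.
70.8 > 52.00 → outlier.
All remaining values lie within [8.00, 52.00].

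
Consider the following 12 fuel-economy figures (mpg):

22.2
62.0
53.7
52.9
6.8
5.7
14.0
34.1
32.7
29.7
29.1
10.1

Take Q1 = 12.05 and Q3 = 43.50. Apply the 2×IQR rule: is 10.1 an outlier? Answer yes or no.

IQR = Q3 − Q1 = 43.50 − 12.05 = 31.45.
Lower fence = Q1 − 2·IQR = 12.05 − 62.90 = -50.85.
Upper fence = Q3 + 2·IQR = 43.50 + 62.90 = 106.40.
10.1 lies within [-50.85, 106.40].

no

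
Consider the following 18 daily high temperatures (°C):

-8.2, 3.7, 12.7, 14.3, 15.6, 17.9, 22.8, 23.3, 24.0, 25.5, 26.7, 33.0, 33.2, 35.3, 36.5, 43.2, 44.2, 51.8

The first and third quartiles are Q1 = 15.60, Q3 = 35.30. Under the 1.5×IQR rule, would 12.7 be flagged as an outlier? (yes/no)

IQR = Q3 − Q1 = 35.30 − 15.60 = 19.70.
Lower fence = Q1 − 1.5·IQR = 15.60 − 29.55 = -13.95.
Upper fence = Q3 + 1.5·IQR = 35.30 + 29.55 = 64.85.
12.7 lies within [-13.95, 64.85].

no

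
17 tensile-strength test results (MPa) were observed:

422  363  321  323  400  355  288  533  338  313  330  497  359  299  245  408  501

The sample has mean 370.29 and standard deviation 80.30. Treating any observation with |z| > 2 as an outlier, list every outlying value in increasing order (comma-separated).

Cutoffs at x̄ ± 2s: 370.29 ± 2·80.30 = [209.69, 530.89].
533: z = 2.03, |z| > 2 → outlier.
Every other value lies within [209.69, 530.89].

533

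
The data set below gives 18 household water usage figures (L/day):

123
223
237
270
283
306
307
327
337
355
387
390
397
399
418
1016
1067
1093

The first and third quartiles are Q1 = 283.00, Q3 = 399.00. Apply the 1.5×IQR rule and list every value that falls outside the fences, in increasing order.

IQR = Q3 − Q1 = 399.00 − 283.00 = 116.00.
Lower fence = Q1 − 1.5·IQR = 283.00 − 174.00 = 109.00.
Upper fence = Q3 + 1.5·IQR = 399.00 + 174.00 = 573.00.
1016 > 573.00 → outlier.
1067 > 573.00 → outlier.
1093 > 573.00 → outlier.
All remaining values lie within [109.00, 573.00].

1016, 1067, 1093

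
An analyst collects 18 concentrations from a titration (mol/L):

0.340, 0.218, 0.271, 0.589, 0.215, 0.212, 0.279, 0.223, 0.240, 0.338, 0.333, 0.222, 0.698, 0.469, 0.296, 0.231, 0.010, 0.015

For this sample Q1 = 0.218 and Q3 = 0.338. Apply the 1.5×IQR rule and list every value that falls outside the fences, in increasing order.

0.010, 0.015, 0.589, 0.698

IQR = Q3 − Q1 = 0.338 − 0.218 = 0.120.
Lower fence = Q1 − 1.5·IQR = 0.218 − 0.180 = 0.038.
Upper fence = Q3 + 1.5·IQR = 0.338 + 0.180 = 0.518.
0.010 < 0.038 → outlier.
0.015 < 0.038 → outlier.
0.589 > 0.518 → outlier.
0.698 > 0.518 → outlier.
All remaining values lie within [0.038, 0.518].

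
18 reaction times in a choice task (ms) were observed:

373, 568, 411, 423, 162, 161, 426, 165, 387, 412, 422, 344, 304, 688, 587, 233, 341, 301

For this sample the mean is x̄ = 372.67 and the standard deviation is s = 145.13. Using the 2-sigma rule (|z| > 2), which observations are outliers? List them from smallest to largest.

688

Cutoffs at x̄ ± 2s: 372.67 ± 2·145.13 = [82.41, 662.93].
688: z = 2.17, |z| > 2 → outlier.
Every other value lies within [82.41, 662.93].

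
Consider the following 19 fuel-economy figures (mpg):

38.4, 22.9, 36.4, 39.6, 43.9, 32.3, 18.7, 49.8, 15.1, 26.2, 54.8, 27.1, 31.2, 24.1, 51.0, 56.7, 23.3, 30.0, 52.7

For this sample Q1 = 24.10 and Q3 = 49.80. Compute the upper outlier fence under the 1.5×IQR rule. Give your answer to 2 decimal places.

IQR = Q3 − Q1 = 49.80 − 24.10 = 25.70.
Lower fence = Q1 − 1.5·IQR = 24.10 − 38.55 = -14.45.
Upper fence = Q3 + 1.5·IQR = 49.80 + 38.55 = 88.35.

88.35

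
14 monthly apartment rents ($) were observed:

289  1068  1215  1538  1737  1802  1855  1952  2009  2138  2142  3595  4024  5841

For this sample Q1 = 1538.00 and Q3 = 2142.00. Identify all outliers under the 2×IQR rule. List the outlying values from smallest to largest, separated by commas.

289, 3595, 4024, 5841

IQR = Q3 − Q1 = 2142.00 − 1538.00 = 604.00.
Lower fence = Q1 − 2·IQR = 1538.00 − 1208.00 = 330.00.
Upper fence = Q3 + 2·IQR = 2142.00 + 1208.00 = 3350.00.
289 < 330.00 → outlier.
3595 > 3350.00 → outlier.
4024 > 3350.00 → outlier.
5841 > 3350.00 → outlier.
All remaining values lie within [330.00, 3350.00].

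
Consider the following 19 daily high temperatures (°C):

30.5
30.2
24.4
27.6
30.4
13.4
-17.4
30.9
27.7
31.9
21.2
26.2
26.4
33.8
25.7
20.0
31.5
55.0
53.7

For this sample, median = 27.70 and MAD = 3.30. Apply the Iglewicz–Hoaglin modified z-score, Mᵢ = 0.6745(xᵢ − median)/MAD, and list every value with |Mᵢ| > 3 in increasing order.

|Mᵢ| > 3 ⇔ |xᵢ − 27.70| > 3·3.30/0.6745 = 14.68.
So outliers lie outside [13.02, 42.38].
-17.4: M = -9.22 → outlier.
53.7: M = 5.31 → outlier.
55.0: M = 5.58 → outlier.

-17.4, 53.7, 55.0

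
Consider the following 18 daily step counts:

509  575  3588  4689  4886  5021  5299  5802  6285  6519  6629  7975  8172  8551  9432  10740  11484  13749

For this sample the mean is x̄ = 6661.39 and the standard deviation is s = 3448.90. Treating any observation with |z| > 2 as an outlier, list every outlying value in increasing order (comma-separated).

Cutoffs at x̄ ± 2s: 6661.39 ± 2·3448.90 = [-236.41, 13559.19].
13749: z = 2.06, |z| > 2 → outlier.
Every other value lies within [-236.41, 13559.19].

13749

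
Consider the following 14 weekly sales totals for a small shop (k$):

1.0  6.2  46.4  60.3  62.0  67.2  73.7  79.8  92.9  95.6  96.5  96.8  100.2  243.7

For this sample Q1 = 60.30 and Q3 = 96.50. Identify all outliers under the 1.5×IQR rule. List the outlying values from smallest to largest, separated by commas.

IQR = Q3 − Q1 = 96.50 − 60.30 = 36.20.
Lower fence = Q1 − 1.5·IQR = 60.30 − 54.30 = 6.00.
Upper fence = Q3 + 1.5·IQR = 96.50 + 54.30 = 150.80.
1.0 < 6.00 → outlier.
243.7 > 150.80 → outlier.
All remaining values lie within [6.00, 150.80].

1.0, 243.7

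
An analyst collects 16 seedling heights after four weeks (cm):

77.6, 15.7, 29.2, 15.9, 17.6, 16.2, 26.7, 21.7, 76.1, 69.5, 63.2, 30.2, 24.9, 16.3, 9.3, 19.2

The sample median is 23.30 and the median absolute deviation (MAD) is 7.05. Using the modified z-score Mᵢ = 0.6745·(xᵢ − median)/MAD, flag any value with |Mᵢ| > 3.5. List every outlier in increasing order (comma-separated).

63.2, 69.5, 76.1, 77.6

|Mᵢ| > 3.5 ⇔ |xᵢ − 23.30| > 3.5·7.05/0.6745 = 36.58.
So outliers lie outside [-13.28, 59.88].
63.2: M = 3.82 → outlier.
69.5: M = 4.42 → outlier.
76.1: M = 5.05 → outlier.
77.6: M = 5.20 → outlier.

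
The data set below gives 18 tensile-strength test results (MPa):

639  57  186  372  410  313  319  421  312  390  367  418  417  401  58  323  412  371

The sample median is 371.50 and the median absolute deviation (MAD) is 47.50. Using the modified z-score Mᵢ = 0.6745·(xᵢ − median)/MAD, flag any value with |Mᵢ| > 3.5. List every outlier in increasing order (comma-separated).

57, 58, 639

|Mᵢ| > 3.5 ⇔ |xᵢ − 371.50| > 3.5·47.50/0.6745 = 246.48.
So outliers lie outside [125.02, 617.98].
57: M = -4.47 → outlier.
58: M = -4.45 → outlier.
639: M = 3.80 → outlier.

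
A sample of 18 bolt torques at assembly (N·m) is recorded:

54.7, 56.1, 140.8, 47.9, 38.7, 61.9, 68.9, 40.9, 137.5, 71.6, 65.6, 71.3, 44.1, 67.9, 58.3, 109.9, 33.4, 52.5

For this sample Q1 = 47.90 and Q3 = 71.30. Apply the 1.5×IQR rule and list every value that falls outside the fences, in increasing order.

109.9, 137.5, 140.8

IQR = Q3 − Q1 = 71.30 − 47.90 = 23.40.
Lower fence = Q1 − 1.5·IQR = 47.90 − 35.10 = 12.80.
Upper fence = Q3 + 1.5·IQR = 71.30 + 35.10 = 106.40.
109.9 > 106.40 → outlier.
137.5 > 106.40 → outlier.
140.8 > 106.40 → outlier.
All remaining values lie within [12.80, 106.40].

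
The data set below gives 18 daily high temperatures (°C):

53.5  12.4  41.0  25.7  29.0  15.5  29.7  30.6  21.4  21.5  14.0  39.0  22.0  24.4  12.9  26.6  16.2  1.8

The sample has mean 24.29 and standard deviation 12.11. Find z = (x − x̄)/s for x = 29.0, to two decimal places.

z = (29.0 − 24.29) / 12.11 = 0.39.

0.39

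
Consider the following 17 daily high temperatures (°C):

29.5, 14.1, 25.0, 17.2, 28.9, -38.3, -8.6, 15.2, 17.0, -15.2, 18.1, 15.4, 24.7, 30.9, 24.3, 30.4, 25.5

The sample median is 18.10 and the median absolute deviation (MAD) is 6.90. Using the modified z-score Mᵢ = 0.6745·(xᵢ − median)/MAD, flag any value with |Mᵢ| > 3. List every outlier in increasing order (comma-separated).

-38.3, -15.2

|Mᵢ| > 3 ⇔ |xᵢ − 18.10| > 3·6.90/0.6745 = 30.69.
So outliers lie outside [-12.59, 48.79].
-38.3: M = -5.51 → outlier.
-15.2: M = -3.26 → outlier.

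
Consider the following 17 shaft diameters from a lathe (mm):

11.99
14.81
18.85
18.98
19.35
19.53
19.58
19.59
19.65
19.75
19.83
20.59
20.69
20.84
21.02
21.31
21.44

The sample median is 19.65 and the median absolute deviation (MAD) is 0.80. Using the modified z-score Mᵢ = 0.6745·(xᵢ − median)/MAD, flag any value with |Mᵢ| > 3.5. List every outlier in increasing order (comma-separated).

|Mᵢ| > 3.5 ⇔ |xᵢ − 19.65| > 3.5·0.80/0.6745 = 4.15.
So outliers lie outside [15.50, 23.80].
11.99: M = -6.46 → outlier.
14.81: M = -4.08 → outlier.

11.99, 14.81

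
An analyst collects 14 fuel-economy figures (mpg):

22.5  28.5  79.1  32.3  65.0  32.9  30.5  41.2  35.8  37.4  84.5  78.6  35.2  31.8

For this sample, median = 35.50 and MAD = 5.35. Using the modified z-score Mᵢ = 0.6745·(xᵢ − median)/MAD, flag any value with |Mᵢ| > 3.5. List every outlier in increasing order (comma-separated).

|Mᵢ| > 3.5 ⇔ |xᵢ − 35.50| > 3.5·5.35/0.6745 = 27.76.
So outliers lie outside [7.74, 63.26].
65.0: M = 3.72 → outlier.
78.6: M = 5.43 → outlier.
79.1: M = 5.50 → outlier.
84.5: M = 6.18 → outlier.

65.0, 78.6, 79.1, 84.5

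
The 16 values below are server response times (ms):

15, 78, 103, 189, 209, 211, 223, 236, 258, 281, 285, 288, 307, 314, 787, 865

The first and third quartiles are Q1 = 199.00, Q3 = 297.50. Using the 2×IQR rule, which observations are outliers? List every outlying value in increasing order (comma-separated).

787, 865

IQR = Q3 − Q1 = 297.50 − 199.00 = 98.50.
Lower fence = Q1 − 2·IQR = 199.00 − 197.00 = 2.00.
Upper fence = Q3 + 2·IQR = 297.50 + 197.00 = 494.50.
787 > 494.50 → outlier.
865 > 494.50 → outlier.
All remaining values lie within [2.00, 494.50].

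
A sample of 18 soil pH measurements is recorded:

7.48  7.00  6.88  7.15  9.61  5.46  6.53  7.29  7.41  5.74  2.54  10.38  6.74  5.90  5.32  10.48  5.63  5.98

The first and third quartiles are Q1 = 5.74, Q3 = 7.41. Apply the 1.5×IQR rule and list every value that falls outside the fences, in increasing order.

2.54, 10.38, 10.48

IQR = Q3 − Q1 = 7.41 − 5.74 = 1.67.
Lower fence = Q1 − 1.5·IQR = 5.74 − 2.505 = 3.235.
Upper fence = Q3 + 1.5·IQR = 7.41 + 2.505 = 9.915.
2.54 < 3.235 → outlier.
10.38 > 9.915 → outlier.
10.48 > 9.915 → outlier.
All remaining values lie within [3.235, 9.915].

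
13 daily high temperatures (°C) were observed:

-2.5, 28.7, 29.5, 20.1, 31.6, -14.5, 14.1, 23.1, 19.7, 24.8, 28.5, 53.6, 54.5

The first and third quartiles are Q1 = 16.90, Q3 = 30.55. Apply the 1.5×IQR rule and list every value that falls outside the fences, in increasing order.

-14.5, 53.6, 54.5

IQR = Q3 − Q1 = 30.55 − 16.90 = 13.65.
Lower fence = Q1 − 1.5·IQR = 16.90 − 20.475 = -3.575.
Upper fence = Q3 + 1.5·IQR = 30.55 + 20.475 = 51.025.
-14.5 < -3.575 → outlier.
53.6 > 51.025 → outlier.
54.5 > 51.025 → outlier.
All remaining values lie within [-3.575, 51.025].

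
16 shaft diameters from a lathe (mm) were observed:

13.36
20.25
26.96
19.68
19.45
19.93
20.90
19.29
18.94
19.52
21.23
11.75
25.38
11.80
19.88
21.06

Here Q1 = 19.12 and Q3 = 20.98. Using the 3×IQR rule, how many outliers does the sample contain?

IQR = 1.86; fences at 19.12 − 5.58 = 13.54 and 20.98 + 5.58 = 26.56.
Outside the cutoffs: 11.75, 11.80, 13.36, 26.96.

4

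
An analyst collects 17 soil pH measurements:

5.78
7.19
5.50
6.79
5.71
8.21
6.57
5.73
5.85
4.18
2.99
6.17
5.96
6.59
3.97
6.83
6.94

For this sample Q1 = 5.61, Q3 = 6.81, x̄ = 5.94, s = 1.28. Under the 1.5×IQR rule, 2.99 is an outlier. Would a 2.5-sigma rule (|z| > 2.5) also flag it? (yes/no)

no

z = (2.99 − 5.94) / 1.28 = -2.30.
|z| = 2.30 ≤ 2.5.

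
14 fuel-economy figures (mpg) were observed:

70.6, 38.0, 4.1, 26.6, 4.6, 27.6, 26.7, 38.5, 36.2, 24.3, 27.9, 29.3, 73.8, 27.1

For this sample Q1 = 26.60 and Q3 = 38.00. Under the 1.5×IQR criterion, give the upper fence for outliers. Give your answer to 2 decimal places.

IQR = Q3 − Q1 = 38.00 − 26.60 = 11.40.
Lower fence = Q1 − 1.5·IQR = 26.60 − 17.10 = 9.50.
Upper fence = Q3 + 1.5·IQR = 38.00 + 17.10 = 55.10.

55.10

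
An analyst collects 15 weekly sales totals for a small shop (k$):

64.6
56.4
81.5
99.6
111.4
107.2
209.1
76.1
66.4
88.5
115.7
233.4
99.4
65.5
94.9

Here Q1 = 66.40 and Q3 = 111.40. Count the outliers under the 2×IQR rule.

IQR = 45.00; fences at 66.40 − 90.00 = -23.60 and 111.40 + 90.00 = 201.40.
Outside the cutoffs: 209.1, 233.4.

2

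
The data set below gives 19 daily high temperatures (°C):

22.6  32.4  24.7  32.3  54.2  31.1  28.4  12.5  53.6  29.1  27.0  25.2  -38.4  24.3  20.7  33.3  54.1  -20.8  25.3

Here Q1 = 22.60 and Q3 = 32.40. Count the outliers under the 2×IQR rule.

5

IQR = 9.80; fences at 22.60 − 19.60 = 3.00 and 32.40 + 19.60 = 52.00.
Outside the cutoffs: -38.4, -20.8, 53.6, 54.1, 54.2.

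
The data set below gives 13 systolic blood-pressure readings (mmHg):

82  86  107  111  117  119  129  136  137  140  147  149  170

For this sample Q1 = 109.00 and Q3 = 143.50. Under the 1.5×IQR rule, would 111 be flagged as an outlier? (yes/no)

IQR = Q3 − Q1 = 143.50 − 109.00 = 34.50.
Lower fence = Q1 − 1.5·IQR = 109.00 − 51.75 = 57.25.
Upper fence = Q3 + 1.5·IQR = 143.50 + 51.75 = 195.25.
111 lies within [57.25, 195.25].

no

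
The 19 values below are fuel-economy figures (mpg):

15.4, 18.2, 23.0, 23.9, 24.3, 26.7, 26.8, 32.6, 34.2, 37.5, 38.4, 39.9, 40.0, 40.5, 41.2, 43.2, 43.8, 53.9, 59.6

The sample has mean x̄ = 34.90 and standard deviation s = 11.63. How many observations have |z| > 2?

Cutoffs: x̄ ± 2s = [11.64, 58.16].
Outside the cutoffs: 59.6.

1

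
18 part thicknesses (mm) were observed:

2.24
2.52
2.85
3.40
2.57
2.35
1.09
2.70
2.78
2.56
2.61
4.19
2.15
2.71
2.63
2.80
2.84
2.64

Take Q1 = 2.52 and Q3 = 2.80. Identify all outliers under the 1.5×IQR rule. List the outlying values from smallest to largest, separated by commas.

IQR = Q3 − Q1 = 2.80 − 2.52 = 0.28.
Lower fence = Q1 − 1.5·IQR = 2.52 − 0.42 = 2.10.
Upper fence = Q3 + 1.5·IQR = 2.80 + 0.42 = 3.22.
1.09 < 2.10 → outlier.
3.40 > 3.22 → outlier.
4.19 > 3.22 → outlier.
All remaining values lie within [2.10, 3.22].

1.09, 3.40, 4.19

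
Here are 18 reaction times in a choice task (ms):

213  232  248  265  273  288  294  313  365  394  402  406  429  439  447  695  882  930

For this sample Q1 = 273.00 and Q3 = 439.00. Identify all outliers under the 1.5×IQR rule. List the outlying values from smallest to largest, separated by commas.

IQR = Q3 − Q1 = 439.00 − 273.00 = 166.00.
Lower fence = Q1 − 1.5·IQR = 273.00 − 249.00 = 24.00.
Upper fence = Q3 + 1.5·IQR = 439.00 + 249.00 = 688.00.
695 > 688.00 → outlier.
882 > 688.00 → outlier.
930 > 688.00 → outlier.
All remaining values lie within [24.00, 688.00].

695, 882, 930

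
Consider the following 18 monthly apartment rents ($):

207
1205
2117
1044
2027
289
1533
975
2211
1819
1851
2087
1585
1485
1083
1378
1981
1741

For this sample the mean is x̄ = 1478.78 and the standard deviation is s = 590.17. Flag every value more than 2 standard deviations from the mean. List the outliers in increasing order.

207, 289

Cutoffs at x̄ ± 2s: 1478.78 ± 2·590.17 = [298.44, 2659.12].
207: z = -2.15, |z| > 2 → outlier.
289: z = -2.02, |z| > 2 → outlier.
Every other value lies within [298.44, 2659.12].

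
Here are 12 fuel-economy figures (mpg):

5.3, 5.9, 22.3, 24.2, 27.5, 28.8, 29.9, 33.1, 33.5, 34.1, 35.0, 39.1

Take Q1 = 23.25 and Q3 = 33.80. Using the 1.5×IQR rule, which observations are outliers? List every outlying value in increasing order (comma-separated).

5.3, 5.9

IQR = Q3 − Q1 = 33.80 − 23.25 = 10.55.
Lower fence = Q1 − 1.5·IQR = 23.25 − 15.825 = 7.425.
Upper fence = Q3 + 1.5·IQR = 33.80 + 15.825 = 49.625.
5.3 < 7.425 → outlier.
5.9 < 7.425 → outlier.
All remaining values lie within [7.425, 49.625].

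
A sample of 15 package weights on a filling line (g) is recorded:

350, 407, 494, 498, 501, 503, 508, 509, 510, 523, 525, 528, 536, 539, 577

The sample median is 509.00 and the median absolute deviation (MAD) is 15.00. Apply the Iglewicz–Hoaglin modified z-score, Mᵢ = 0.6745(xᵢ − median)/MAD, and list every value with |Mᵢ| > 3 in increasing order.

350, 407, 577

|Mᵢ| > 3 ⇔ |xᵢ − 509.00| > 3·15.00/0.6745 = 66.72.
So outliers lie outside [442.28, 575.72].
350: M = -7.15 → outlier.
407: M = -4.59 → outlier.
577: M = 3.06 → outlier.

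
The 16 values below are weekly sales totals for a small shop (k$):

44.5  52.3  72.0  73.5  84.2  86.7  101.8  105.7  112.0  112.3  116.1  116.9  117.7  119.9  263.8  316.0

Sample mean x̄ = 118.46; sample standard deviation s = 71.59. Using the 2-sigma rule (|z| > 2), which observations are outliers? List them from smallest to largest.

Cutoffs at x̄ ± 2s: 118.46 ± 2·71.59 = [-24.72, 261.64].
263.8: z = 2.03, |z| > 2 → outlier.
316.0: z = 2.76, |z| > 2 → outlier.
Every other value lies within [-24.72, 261.64].

263.8, 316.0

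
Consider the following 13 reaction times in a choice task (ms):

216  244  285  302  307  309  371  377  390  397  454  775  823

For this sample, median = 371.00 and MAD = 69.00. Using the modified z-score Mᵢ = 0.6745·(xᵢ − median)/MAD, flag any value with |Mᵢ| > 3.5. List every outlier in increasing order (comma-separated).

775, 823

|Mᵢ| > 3.5 ⇔ |xᵢ − 371.00| > 3.5·69.00/0.6745 = 358.04.
So outliers lie outside [12.96, 729.04].
775: M = 3.95 → outlier.
823: M = 4.42 → outlier.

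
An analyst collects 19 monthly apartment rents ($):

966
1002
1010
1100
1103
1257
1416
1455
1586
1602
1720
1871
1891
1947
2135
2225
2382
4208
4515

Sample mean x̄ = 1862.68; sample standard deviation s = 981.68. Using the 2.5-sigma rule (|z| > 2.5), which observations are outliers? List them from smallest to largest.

Cutoffs at x̄ ± 2.5s: 1862.68 ± 2.5·981.68 = [-591.52, 4316.88].
4515: z = 2.70, |z| > 2.5 → outlier.
Every other value lies within [-591.52, 4316.88].

4515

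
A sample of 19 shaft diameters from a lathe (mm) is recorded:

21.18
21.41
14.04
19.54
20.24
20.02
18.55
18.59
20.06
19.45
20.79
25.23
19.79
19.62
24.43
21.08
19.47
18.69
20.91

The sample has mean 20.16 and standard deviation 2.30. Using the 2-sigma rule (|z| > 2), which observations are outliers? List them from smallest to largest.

14.04, 25.23

Cutoffs at x̄ ± 2s: 20.16 ± 2·2.30 = [15.56, 24.76].
14.04: z = -2.66, |z| > 2 → outlier.
25.23: z = 2.20, |z| > 2 → outlier.
Every other value lies within [15.56, 24.76].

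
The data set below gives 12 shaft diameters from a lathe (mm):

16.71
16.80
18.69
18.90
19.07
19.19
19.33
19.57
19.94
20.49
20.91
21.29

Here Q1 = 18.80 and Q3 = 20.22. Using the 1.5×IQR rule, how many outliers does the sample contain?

IQR = 1.42; fences at 18.80 − 2.13 = 16.67 and 20.22 + 2.13 = 22.35.
Every value lies within the cutoffs.

0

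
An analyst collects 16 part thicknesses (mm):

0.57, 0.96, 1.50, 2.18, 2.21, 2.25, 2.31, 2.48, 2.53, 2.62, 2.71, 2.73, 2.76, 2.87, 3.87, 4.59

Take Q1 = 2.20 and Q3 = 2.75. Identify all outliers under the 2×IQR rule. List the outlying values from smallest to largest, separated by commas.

0.57, 0.96, 3.87, 4.59

IQR = Q3 − Q1 = 2.75 − 2.20 = 0.55.
Lower fence = Q1 − 2·IQR = 2.20 − 1.10 = 1.10.
Upper fence = Q3 + 2·IQR = 2.75 + 1.10 = 3.85.
0.57 < 1.10 → outlier.
0.96 < 1.10 → outlier.
3.87 > 3.85 → outlier.
4.59 > 3.85 → outlier.
All remaining values lie within [1.10, 3.85].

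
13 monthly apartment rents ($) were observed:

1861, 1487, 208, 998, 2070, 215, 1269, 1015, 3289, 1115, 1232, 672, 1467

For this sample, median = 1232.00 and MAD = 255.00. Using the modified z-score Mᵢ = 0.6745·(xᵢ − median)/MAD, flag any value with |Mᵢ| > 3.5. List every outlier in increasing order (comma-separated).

3289

|Mᵢ| > 3.5 ⇔ |xᵢ − 1232.00| > 3.5·255.00/0.6745 = 1323.20.
So outliers lie outside [-91.20, 2555.20].
3289: M = 5.44 → outlier.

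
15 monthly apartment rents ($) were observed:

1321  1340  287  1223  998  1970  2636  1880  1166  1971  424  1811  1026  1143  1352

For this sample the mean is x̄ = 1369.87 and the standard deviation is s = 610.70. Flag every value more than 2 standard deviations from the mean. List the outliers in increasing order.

2636

Cutoffs at x̄ ± 2s: 1369.87 ± 2·610.70 = [148.47, 2591.27].
2636: z = 2.07, |z| > 2 → outlier.
Every other value lies within [148.47, 2591.27].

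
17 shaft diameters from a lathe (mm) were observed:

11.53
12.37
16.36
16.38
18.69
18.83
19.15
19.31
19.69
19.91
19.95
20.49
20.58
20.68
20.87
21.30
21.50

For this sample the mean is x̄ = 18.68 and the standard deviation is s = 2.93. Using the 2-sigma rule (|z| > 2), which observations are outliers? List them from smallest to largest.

Cutoffs at x̄ ± 2s: 18.68 ± 2·2.93 = [12.82, 24.54].
11.53: z = -2.44, |z| > 2 → outlier.
12.37: z = -2.15, |z| > 2 → outlier.
Every other value lies within [12.82, 24.54].

11.53, 12.37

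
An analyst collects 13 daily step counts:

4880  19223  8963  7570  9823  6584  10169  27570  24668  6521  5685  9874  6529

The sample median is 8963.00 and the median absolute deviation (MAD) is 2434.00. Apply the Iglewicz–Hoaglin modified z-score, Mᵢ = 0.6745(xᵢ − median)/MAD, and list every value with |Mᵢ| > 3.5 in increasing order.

24668, 27570

|Mᵢ| > 3.5 ⇔ |xᵢ − 8963.00| > 3.5·2434.00/0.6745 = 12630.10.
So outliers lie outside [-3667.10, 21593.10].
24668: M = 4.35 → outlier.
27570: M = 5.16 → outlier.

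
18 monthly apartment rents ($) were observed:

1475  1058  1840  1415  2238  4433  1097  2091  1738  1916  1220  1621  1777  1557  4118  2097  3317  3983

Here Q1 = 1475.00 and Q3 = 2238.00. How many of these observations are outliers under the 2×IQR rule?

IQR = 763.00; fences at 1475.00 − 1526.00 = -51.00 and 2238.00 + 1526.00 = 3764.00.
Outside the cutoffs: 3983, 4118, 4433.

3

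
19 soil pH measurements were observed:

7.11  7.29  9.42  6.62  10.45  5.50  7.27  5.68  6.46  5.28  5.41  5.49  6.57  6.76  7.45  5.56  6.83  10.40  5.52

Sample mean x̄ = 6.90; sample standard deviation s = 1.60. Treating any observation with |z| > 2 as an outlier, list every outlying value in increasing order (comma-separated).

Cutoffs at x̄ ± 2s: 6.90 ± 2·1.60 = [3.70, 10.10].
10.40: z = 2.19, |z| > 2 → outlier.
10.45: z = 2.22, |z| > 2 → outlier.
Every other value lies within [3.70, 10.10].

10.40, 10.45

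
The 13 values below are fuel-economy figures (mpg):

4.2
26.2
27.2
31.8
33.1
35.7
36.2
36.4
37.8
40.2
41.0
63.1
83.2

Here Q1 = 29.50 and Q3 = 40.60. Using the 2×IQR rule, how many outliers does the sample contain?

3

IQR = 11.10; fences at 29.50 − 22.20 = 7.30 and 40.60 + 22.20 = 62.80.
Outside the cutoffs: 4.2, 63.1, 83.2.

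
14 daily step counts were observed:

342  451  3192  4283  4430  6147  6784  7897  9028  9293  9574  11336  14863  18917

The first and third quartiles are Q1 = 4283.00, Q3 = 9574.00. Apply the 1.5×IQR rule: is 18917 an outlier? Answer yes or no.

yes

IQR = Q3 − Q1 = 9574.00 − 4283.00 = 5291.00.
Lower fence = Q1 − 1.5·IQR = 4283.00 − 7936.50 = -3653.50.
Upper fence = Q3 + 1.5·IQR = 9574.00 + 7936.50 = 17510.50.
18917 lies above the upper fence.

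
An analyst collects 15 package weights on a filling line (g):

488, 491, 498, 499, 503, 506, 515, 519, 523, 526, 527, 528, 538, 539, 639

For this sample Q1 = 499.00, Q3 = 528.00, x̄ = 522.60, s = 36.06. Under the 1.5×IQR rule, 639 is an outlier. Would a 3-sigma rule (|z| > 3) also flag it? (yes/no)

z = (639 − 522.60) / 36.06 = 3.23.
|z| = 3.23 > 3.

yes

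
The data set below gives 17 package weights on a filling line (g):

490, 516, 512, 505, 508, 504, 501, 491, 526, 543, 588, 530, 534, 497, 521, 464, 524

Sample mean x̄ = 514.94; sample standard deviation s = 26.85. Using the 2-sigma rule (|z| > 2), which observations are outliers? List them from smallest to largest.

Cutoffs at x̄ ± 2s: 514.94 ± 2·26.85 = [461.24, 568.64].
588: z = 2.72, |z| > 2 → outlier.
Every other value lies within [461.24, 568.64].

588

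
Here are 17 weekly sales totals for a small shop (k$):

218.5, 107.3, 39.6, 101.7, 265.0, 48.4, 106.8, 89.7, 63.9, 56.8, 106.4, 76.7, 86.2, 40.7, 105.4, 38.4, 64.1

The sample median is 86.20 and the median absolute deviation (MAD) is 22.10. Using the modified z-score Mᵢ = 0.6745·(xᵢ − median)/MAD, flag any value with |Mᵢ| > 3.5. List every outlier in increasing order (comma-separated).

218.5, 265.0

|Mᵢ| > 3.5 ⇔ |xᵢ − 86.20| > 3.5·22.10/0.6745 = 114.68.
So outliers lie outside [-28.48, 200.88].
218.5: M = 4.04 → outlier.
265.0: M = 5.46 → outlier.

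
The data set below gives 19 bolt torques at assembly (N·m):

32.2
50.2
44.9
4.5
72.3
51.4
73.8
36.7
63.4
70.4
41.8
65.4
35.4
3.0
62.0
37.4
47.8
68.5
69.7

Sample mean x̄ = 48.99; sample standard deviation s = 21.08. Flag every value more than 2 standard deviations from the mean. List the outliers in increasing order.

Cutoffs at x̄ ± 2s: 48.99 ± 2·21.08 = [6.83, 91.15].
3.0: z = -2.18, |z| > 2 → outlier.
4.5: z = -2.11, |z| > 2 → outlier.
Every other value lies within [6.83, 91.15].

3.0, 4.5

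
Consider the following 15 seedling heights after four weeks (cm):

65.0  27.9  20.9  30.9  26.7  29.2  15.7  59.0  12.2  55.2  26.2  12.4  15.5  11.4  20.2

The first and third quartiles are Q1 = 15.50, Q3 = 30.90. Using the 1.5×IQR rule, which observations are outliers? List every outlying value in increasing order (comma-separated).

55.2, 59.0, 65.0

IQR = Q3 − Q1 = 30.90 − 15.50 = 15.40.
Lower fence = Q1 − 1.5·IQR = 15.50 − 23.10 = -7.60.
Upper fence = Q3 + 1.5·IQR = 30.90 + 23.10 = 54.00.
55.2 > 54.00 → outlier.
59.0 > 54.00 → outlier.
65.0 > 54.00 → outlier.
All remaining values lie within [-7.60, 54.00].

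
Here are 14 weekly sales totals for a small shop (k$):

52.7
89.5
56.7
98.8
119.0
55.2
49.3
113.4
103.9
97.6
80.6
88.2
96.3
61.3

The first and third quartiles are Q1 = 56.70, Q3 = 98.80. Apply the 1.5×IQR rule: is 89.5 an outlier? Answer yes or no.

IQR = Q3 − Q1 = 98.80 − 56.70 = 42.10.
Lower fence = Q1 − 1.5·IQR = 56.70 − 63.15 = -6.45.
Upper fence = Q3 + 1.5·IQR = 98.80 + 63.15 = 161.95.
89.5 lies within [-6.45, 161.95].

no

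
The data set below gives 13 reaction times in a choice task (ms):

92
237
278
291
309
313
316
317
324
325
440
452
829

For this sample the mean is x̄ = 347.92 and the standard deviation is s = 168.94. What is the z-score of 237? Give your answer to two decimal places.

-0.66

z = (237 − 347.92) / 168.94 = -0.66.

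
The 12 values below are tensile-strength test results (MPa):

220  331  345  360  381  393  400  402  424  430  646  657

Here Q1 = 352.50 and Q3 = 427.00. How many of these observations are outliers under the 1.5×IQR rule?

3

IQR = 74.50; fences at 352.50 − 111.75 = 240.75 and 427.00 + 111.75 = 538.75.
Outside the cutoffs: 220, 646, 657.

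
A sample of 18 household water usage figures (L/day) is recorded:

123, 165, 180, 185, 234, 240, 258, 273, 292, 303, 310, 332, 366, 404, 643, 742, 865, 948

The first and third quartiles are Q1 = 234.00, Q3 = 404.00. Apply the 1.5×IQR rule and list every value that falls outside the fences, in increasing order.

742, 865, 948

IQR = Q3 − Q1 = 404.00 − 234.00 = 170.00.
Lower fence = Q1 − 1.5·IQR = 234.00 − 255.00 = -21.00.
Upper fence = Q3 + 1.5·IQR = 404.00 + 255.00 = 659.00.
742 > 659.00 → outlier.
865 > 659.00 → outlier.
948 > 659.00 → outlier.
All remaining values lie within [-21.00, 659.00].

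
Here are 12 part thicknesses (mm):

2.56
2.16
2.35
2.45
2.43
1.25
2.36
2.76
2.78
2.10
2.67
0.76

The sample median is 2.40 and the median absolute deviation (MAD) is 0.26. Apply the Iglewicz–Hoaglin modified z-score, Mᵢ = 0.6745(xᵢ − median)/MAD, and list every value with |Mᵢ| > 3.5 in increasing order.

|Mᵢ| > 3.5 ⇔ |xᵢ − 2.40| > 3.5·0.26/0.6745 = 1.35.
So outliers lie outside [1.05, 3.75].
0.76: M = -4.25 → outlier.

0.76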